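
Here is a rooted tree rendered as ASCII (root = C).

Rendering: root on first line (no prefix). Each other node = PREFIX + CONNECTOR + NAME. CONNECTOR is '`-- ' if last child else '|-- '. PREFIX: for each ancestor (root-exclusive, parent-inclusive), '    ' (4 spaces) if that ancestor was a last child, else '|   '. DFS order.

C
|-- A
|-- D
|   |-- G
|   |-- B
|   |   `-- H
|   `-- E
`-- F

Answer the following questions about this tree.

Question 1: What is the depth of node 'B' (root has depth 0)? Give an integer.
Answer: 2

Derivation:
Path from root to B: C -> D -> B
Depth = number of edges = 2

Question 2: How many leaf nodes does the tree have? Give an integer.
Leaves (nodes with no children): A, E, F, G, H

Answer: 5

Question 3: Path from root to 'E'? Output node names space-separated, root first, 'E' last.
Answer: C D E

Derivation:
Walk down from root: C -> D -> E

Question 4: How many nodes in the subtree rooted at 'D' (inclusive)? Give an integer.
Subtree rooted at D contains: B, D, E, G, H
Count = 5

Answer: 5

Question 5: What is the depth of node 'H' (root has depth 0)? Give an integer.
Path from root to H: C -> D -> B -> H
Depth = number of edges = 3

Answer: 3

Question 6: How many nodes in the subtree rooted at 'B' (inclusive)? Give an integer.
Subtree rooted at B contains: B, H
Count = 2

Answer: 2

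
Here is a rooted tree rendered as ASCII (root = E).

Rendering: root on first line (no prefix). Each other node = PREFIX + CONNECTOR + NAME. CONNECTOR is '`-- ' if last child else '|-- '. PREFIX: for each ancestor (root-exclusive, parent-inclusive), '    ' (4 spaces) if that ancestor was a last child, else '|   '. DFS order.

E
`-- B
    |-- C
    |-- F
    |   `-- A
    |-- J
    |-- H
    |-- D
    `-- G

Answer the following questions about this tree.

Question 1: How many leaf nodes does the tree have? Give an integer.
Leaves (nodes with no children): A, C, D, G, H, J

Answer: 6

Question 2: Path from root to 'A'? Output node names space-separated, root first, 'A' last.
Answer: E B F A

Derivation:
Walk down from root: E -> B -> F -> A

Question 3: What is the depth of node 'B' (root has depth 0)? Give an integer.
Answer: 1

Derivation:
Path from root to B: E -> B
Depth = number of edges = 1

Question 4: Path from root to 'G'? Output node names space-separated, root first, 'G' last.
Answer: E B G

Derivation:
Walk down from root: E -> B -> G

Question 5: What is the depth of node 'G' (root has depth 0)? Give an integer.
Answer: 2

Derivation:
Path from root to G: E -> B -> G
Depth = number of edges = 2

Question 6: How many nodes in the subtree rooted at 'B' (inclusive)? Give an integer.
Subtree rooted at B contains: A, B, C, D, F, G, H, J
Count = 8

Answer: 8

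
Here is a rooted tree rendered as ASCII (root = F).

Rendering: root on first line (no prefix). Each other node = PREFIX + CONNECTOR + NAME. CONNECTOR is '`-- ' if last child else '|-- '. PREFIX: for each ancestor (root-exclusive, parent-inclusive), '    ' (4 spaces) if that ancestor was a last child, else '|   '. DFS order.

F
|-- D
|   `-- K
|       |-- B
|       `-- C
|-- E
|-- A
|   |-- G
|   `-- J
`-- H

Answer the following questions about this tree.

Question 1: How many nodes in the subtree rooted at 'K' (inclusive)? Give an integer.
Answer: 3

Derivation:
Subtree rooted at K contains: B, C, K
Count = 3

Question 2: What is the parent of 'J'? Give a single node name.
Scan adjacency: J appears as child of A

Answer: A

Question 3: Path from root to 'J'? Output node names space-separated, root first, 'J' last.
Answer: F A J

Derivation:
Walk down from root: F -> A -> J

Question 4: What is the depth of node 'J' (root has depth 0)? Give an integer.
Path from root to J: F -> A -> J
Depth = number of edges = 2

Answer: 2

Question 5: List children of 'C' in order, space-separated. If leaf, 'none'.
Node C's children (from adjacency): (leaf)

Answer: none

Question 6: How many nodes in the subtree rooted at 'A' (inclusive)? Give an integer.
Subtree rooted at A contains: A, G, J
Count = 3

Answer: 3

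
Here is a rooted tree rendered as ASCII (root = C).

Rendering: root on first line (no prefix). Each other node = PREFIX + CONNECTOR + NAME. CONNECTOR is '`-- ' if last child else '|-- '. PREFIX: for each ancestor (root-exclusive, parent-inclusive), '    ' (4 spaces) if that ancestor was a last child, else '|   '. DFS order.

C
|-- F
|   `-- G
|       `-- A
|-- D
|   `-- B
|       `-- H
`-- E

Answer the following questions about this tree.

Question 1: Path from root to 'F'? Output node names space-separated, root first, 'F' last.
Answer: C F

Derivation:
Walk down from root: C -> F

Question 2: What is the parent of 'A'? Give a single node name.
Scan adjacency: A appears as child of G

Answer: G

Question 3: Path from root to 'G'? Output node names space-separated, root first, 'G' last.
Answer: C F G

Derivation:
Walk down from root: C -> F -> G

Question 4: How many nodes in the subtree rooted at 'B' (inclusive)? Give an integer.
Answer: 2

Derivation:
Subtree rooted at B contains: B, H
Count = 2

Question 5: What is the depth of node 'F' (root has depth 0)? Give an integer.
Path from root to F: C -> F
Depth = number of edges = 1

Answer: 1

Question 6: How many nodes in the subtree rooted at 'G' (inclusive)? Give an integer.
Answer: 2

Derivation:
Subtree rooted at G contains: A, G
Count = 2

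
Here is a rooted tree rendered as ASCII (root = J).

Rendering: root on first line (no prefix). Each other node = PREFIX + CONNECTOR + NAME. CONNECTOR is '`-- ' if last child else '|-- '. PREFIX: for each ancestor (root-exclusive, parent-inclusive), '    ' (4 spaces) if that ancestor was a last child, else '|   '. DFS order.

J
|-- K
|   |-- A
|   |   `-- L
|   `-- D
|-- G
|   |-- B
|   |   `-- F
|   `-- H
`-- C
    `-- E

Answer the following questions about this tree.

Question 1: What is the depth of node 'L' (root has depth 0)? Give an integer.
Answer: 3

Derivation:
Path from root to L: J -> K -> A -> L
Depth = number of edges = 3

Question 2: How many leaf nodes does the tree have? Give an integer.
Leaves (nodes with no children): D, E, F, H, L

Answer: 5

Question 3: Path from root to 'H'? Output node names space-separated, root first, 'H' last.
Answer: J G H

Derivation:
Walk down from root: J -> G -> H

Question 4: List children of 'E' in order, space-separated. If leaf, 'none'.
Answer: none

Derivation:
Node E's children (from adjacency): (leaf)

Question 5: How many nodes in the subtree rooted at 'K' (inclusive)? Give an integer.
Subtree rooted at K contains: A, D, K, L
Count = 4

Answer: 4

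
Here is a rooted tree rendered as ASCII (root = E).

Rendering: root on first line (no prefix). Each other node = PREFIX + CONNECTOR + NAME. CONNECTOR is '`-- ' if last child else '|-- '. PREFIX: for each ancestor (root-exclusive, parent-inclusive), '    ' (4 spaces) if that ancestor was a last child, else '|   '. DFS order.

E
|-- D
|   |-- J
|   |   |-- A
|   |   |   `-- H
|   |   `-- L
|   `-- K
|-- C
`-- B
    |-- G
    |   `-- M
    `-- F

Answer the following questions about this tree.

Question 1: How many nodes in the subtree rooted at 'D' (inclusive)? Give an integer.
Subtree rooted at D contains: A, D, H, J, K, L
Count = 6

Answer: 6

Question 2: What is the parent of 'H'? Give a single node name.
Scan adjacency: H appears as child of A

Answer: A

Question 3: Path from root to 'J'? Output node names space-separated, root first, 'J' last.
Answer: E D J

Derivation:
Walk down from root: E -> D -> J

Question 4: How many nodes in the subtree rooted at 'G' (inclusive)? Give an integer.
Subtree rooted at G contains: G, M
Count = 2

Answer: 2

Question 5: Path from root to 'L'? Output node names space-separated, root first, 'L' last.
Walk down from root: E -> D -> J -> L

Answer: E D J L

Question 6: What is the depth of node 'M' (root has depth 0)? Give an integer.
Path from root to M: E -> B -> G -> M
Depth = number of edges = 3

Answer: 3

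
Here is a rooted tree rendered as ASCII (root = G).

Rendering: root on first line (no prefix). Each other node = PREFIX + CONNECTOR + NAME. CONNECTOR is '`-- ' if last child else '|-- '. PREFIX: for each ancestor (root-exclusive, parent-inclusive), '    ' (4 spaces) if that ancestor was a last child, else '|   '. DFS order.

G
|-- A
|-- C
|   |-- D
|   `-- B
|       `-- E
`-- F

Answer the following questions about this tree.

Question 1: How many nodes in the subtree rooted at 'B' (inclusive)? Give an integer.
Subtree rooted at B contains: B, E
Count = 2

Answer: 2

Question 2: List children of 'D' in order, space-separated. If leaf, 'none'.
Answer: none

Derivation:
Node D's children (from adjacency): (leaf)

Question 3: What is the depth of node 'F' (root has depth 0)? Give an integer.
Path from root to F: G -> F
Depth = number of edges = 1

Answer: 1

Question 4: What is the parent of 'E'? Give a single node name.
Scan adjacency: E appears as child of B

Answer: B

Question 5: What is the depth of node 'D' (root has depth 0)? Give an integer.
Answer: 2

Derivation:
Path from root to D: G -> C -> D
Depth = number of edges = 2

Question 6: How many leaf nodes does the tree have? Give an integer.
Leaves (nodes with no children): A, D, E, F

Answer: 4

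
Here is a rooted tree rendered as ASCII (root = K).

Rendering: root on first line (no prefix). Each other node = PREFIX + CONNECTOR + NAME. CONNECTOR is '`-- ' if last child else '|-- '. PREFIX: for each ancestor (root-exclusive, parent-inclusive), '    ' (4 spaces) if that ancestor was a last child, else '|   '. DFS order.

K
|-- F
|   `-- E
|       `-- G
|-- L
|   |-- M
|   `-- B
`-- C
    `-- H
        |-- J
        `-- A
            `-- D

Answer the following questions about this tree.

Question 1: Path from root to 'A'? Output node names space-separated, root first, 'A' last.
Walk down from root: K -> C -> H -> A

Answer: K C H A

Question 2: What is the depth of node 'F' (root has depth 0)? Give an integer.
Answer: 1

Derivation:
Path from root to F: K -> F
Depth = number of edges = 1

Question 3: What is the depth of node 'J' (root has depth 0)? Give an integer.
Answer: 3

Derivation:
Path from root to J: K -> C -> H -> J
Depth = number of edges = 3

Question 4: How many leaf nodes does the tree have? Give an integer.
Leaves (nodes with no children): B, D, G, J, M

Answer: 5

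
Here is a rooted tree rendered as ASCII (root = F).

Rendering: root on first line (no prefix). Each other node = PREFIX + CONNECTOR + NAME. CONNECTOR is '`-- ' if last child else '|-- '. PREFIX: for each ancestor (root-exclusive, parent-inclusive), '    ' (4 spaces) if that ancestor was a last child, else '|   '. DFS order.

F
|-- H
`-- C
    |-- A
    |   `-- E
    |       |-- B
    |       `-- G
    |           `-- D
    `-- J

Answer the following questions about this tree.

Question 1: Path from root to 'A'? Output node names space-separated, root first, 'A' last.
Walk down from root: F -> C -> A

Answer: F C A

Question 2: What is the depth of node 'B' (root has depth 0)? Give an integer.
Path from root to B: F -> C -> A -> E -> B
Depth = number of edges = 4

Answer: 4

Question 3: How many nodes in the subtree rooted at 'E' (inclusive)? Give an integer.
Answer: 4

Derivation:
Subtree rooted at E contains: B, D, E, G
Count = 4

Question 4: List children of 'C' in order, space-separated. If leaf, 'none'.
Answer: A J

Derivation:
Node C's children (from adjacency): A, J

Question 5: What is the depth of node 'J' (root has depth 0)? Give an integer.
Answer: 2

Derivation:
Path from root to J: F -> C -> J
Depth = number of edges = 2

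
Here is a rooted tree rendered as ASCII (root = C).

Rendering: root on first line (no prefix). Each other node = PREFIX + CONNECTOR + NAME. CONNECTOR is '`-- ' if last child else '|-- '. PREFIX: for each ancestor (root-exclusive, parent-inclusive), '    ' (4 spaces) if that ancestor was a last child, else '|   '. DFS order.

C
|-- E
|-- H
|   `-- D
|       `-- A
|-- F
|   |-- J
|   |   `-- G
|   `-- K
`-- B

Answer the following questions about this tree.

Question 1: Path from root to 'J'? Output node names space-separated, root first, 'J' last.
Answer: C F J

Derivation:
Walk down from root: C -> F -> J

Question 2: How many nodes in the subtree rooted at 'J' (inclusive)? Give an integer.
Answer: 2

Derivation:
Subtree rooted at J contains: G, J
Count = 2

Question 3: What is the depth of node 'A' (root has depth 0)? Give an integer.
Path from root to A: C -> H -> D -> A
Depth = number of edges = 3

Answer: 3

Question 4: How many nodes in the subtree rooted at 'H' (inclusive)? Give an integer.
Answer: 3

Derivation:
Subtree rooted at H contains: A, D, H
Count = 3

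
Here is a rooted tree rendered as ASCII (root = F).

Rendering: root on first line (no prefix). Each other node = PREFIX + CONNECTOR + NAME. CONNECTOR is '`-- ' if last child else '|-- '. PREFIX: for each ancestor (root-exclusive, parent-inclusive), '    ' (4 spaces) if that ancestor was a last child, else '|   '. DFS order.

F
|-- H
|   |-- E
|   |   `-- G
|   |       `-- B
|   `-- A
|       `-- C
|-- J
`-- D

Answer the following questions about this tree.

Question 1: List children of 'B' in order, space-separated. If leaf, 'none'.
Answer: none

Derivation:
Node B's children (from adjacency): (leaf)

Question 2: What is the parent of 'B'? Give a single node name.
Scan adjacency: B appears as child of G

Answer: G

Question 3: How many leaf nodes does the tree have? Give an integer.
Leaves (nodes with no children): B, C, D, J

Answer: 4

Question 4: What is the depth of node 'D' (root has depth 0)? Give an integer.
Path from root to D: F -> D
Depth = number of edges = 1

Answer: 1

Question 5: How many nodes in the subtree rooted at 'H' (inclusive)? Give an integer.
Answer: 6

Derivation:
Subtree rooted at H contains: A, B, C, E, G, H
Count = 6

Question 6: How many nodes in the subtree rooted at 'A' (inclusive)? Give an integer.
Subtree rooted at A contains: A, C
Count = 2

Answer: 2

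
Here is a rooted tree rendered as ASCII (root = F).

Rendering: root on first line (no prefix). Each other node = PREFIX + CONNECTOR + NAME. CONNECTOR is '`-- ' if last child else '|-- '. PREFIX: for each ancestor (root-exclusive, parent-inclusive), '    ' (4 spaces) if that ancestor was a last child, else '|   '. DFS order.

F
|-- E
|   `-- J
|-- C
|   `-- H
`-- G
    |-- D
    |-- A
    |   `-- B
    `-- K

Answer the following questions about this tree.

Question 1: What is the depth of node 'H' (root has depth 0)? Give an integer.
Answer: 2

Derivation:
Path from root to H: F -> C -> H
Depth = number of edges = 2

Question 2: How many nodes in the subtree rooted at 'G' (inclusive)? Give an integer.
Answer: 5

Derivation:
Subtree rooted at G contains: A, B, D, G, K
Count = 5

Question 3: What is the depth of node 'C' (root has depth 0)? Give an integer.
Path from root to C: F -> C
Depth = number of edges = 1

Answer: 1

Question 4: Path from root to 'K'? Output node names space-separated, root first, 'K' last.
Walk down from root: F -> G -> K

Answer: F G K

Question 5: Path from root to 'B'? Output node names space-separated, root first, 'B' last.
Walk down from root: F -> G -> A -> B

Answer: F G A B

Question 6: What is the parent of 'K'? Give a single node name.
Answer: G

Derivation:
Scan adjacency: K appears as child of G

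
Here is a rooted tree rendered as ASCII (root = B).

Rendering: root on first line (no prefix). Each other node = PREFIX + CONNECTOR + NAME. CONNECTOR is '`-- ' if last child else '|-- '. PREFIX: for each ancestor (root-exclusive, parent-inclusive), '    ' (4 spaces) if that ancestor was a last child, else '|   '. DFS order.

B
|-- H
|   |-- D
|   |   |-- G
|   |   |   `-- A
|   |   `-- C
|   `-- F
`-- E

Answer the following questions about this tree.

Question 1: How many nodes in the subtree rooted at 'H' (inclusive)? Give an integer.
Subtree rooted at H contains: A, C, D, F, G, H
Count = 6

Answer: 6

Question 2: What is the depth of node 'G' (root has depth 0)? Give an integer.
Answer: 3

Derivation:
Path from root to G: B -> H -> D -> G
Depth = number of edges = 3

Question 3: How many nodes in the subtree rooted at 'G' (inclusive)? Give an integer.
Answer: 2

Derivation:
Subtree rooted at G contains: A, G
Count = 2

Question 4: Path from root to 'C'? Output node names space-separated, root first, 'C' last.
Answer: B H D C

Derivation:
Walk down from root: B -> H -> D -> C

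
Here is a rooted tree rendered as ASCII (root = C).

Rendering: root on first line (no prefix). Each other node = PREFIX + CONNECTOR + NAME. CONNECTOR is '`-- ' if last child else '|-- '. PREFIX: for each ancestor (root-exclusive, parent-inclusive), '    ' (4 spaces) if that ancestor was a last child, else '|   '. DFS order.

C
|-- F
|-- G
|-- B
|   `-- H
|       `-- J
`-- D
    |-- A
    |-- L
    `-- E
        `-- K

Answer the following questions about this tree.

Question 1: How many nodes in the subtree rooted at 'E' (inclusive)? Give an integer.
Answer: 2

Derivation:
Subtree rooted at E contains: E, K
Count = 2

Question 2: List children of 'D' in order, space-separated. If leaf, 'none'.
Node D's children (from adjacency): A, L, E

Answer: A L E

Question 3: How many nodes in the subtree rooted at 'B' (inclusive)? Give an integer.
Subtree rooted at B contains: B, H, J
Count = 3

Answer: 3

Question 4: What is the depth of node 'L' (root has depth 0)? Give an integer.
Answer: 2

Derivation:
Path from root to L: C -> D -> L
Depth = number of edges = 2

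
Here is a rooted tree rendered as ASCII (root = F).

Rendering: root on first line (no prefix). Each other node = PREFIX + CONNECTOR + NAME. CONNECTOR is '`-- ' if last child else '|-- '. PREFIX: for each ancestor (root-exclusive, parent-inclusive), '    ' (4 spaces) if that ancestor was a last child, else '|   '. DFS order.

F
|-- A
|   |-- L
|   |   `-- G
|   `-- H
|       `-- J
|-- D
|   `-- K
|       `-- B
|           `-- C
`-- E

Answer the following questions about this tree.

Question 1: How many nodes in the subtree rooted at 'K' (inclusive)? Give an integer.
Answer: 3

Derivation:
Subtree rooted at K contains: B, C, K
Count = 3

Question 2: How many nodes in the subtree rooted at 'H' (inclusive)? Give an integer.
Subtree rooted at H contains: H, J
Count = 2

Answer: 2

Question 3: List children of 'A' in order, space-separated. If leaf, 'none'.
Answer: L H

Derivation:
Node A's children (from adjacency): L, H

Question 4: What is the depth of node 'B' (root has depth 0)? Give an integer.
Path from root to B: F -> D -> K -> B
Depth = number of edges = 3

Answer: 3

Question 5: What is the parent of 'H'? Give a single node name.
Answer: A

Derivation:
Scan adjacency: H appears as child of A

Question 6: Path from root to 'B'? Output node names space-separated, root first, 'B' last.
Walk down from root: F -> D -> K -> B

Answer: F D K B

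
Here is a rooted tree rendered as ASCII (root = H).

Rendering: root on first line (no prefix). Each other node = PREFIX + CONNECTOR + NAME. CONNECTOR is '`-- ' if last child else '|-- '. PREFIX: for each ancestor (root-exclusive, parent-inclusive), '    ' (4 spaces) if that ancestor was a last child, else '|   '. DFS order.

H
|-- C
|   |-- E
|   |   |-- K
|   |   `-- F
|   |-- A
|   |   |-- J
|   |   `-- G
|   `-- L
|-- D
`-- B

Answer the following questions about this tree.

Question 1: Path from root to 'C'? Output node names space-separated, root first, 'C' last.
Answer: H C

Derivation:
Walk down from root: H -> C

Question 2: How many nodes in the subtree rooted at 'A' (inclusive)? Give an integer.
Answer: 3

Derivation:
Subtree rooted at A contains: A, G, J
Count = 3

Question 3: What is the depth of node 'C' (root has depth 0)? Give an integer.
Path from root to C: H -> C
Depth = number of edges = 1

Answer: 1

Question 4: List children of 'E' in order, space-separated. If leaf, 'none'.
Answer: K F

Derivation:
Node E's children (from adjacency): K, F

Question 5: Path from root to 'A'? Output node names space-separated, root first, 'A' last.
Walk down from root: H -> C -> A

Answer: H C A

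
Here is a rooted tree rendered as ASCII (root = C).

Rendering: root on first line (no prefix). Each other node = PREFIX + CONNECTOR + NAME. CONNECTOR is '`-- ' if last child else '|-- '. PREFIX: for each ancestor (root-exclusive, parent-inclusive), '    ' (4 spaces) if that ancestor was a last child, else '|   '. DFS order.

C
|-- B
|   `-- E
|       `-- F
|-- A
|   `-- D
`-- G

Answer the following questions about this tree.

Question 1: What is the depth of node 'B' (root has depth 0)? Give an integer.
Path from root to B: C -> B
Depth = number of edges = 1

Answer: 1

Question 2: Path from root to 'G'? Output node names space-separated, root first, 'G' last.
Answer: C G

Derivation:
Walk down from root: C -> G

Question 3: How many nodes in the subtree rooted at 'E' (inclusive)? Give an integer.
Answer: 2

Derivation:
Subtree rooted at E contains: E, F
Count = 2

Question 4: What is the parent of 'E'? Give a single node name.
Scan adjacency: E appears as child of B

Answer: B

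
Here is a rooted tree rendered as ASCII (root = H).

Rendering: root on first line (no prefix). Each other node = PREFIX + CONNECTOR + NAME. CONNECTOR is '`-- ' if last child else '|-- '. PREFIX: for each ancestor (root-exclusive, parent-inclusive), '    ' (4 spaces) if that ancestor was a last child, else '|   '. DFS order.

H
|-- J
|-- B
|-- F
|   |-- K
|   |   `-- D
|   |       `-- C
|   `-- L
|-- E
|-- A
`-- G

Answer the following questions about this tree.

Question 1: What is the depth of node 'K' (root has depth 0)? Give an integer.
Answer: 2

Derivation:
Path from root to K: H -> F -> K
Depth = number of edges = 2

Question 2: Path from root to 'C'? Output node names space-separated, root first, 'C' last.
Answer: H F K D C

Derivation:
Walk down from root: H -> F -> K -> D -> C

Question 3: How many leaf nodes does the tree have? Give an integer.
Answer: 7

Derivation:
Leaves (nodes with no children): A, B, C, E, G, J, L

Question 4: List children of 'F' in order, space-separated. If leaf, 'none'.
Node F's children (from adjacency): K, L

Answer: K L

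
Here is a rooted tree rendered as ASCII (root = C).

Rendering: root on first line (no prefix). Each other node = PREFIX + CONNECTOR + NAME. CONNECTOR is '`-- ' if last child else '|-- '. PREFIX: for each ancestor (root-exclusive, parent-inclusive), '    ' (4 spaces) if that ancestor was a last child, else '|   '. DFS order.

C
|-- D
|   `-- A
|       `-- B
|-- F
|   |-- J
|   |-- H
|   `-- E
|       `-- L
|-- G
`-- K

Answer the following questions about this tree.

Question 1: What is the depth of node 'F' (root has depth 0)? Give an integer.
Path from root to F: C -> F
Depth = number of edges = 1

Answer: 1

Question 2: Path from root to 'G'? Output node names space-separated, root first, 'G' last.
Walk down from root: C -> G

Answer: C G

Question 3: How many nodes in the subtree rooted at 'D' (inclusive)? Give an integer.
Subtree rooted at D contains: A, B, D
Count = 3

Answer: 3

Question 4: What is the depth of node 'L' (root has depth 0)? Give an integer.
Answer: 3

Derivation:
Path from root to L: C -> F -> E -> L
Depth = number of edges = 3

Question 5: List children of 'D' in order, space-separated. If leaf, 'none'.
Node D's children (from adjacency): A

Answer: A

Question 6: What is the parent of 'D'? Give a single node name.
Answer: C

Derivation:
Scan adjacency: D appears as child of C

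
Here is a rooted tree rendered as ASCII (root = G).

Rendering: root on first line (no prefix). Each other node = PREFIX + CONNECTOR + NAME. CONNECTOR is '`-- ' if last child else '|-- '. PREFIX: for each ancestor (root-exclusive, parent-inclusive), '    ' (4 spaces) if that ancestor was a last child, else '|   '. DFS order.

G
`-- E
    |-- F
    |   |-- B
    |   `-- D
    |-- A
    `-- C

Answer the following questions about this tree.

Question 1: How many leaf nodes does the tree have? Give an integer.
Answer: 4

Derivation:
Leaves (nodes with no children): A, B, C, D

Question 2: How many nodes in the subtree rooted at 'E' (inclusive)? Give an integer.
Answer: 6

Derivation:
Subtree rooted at E contains: A, B, C, D, E, F
Count = 6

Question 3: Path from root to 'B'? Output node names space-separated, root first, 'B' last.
Walk down from root: G -> E -> F -> B

Answer: G E F B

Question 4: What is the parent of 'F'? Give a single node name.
Answer: E

Derivation:
Scan adjacency: F appears as child of E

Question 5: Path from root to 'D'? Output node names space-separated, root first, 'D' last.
Walk down from root: G -> E -> F -> D

Answer: G E F D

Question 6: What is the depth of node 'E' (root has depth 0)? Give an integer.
Answer: 1

Derivation:
Path from root to E: G -> E
Depth = number of edges = 1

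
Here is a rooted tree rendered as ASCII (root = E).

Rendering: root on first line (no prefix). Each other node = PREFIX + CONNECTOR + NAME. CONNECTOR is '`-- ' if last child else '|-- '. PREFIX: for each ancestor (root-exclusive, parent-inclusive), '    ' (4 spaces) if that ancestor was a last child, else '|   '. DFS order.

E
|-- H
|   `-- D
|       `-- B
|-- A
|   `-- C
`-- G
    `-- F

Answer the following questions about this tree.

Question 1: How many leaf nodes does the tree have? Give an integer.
Leaves (nodes with no children): B, C, F

Answer: 3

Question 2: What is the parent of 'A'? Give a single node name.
Scan adjacency: A appears as child of E

Answer: E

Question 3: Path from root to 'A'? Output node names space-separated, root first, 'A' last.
Answer: E A

Derivation:
Walk down from root: E -> A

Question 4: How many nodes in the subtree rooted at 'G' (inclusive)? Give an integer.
Answer: 2

Derivation:
Subtree rooted at G contains: F, G
Count = 2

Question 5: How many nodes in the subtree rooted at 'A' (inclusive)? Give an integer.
Subtree rooted at A contains: A, C
Count = 2

Answer: 2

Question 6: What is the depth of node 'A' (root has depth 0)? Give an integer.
Answer: 1

Derivation:
Path from root to A: E -> A
Depth = number of edges = 1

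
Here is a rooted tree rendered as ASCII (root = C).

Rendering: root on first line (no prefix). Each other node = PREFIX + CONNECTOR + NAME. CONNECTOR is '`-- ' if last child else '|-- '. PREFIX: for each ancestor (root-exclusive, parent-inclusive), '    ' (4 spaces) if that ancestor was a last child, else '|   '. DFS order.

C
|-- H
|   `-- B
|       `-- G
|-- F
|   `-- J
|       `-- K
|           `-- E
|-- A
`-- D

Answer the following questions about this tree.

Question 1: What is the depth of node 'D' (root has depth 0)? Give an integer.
Answer: 1

Derivation:
Path from root to D: C -> D
Depth = number of edges = 1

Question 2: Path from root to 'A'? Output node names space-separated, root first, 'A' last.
Answer: C A

Derivation:
Walk down from root: C -> A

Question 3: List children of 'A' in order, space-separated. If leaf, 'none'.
Node A's children (from adjacency): (leaf)

Answer: none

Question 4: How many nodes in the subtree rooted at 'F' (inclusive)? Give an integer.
Subtree rooted at F contains: E, F, J, K
Count = 4

Answer: 4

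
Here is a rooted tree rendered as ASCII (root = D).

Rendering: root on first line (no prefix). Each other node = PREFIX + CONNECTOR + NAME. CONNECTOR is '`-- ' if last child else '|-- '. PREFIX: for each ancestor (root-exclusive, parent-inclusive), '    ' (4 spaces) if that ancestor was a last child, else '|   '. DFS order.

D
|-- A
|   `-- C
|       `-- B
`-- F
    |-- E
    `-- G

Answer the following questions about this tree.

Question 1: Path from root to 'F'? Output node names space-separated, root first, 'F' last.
Answer: D F

Derivation:
Walk down from root: D -> F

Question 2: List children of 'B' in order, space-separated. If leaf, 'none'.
Node B's children (from adjacency): (leaf)

Answer: none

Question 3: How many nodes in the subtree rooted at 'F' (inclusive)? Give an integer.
Subtree rooted at F contains: E, F, G
Count = 3

Answer: 3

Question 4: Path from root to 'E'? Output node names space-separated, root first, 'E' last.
Walk down from root: D -> F -> E

Answer: D F E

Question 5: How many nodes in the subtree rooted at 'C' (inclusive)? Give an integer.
Subtree rooted at C contains: B, C
Count = 2

Answer: 2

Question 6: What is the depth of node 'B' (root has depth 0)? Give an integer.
Path from root to B: D -> A -> C -> B
Depth = number of edges = 3

Answer: 3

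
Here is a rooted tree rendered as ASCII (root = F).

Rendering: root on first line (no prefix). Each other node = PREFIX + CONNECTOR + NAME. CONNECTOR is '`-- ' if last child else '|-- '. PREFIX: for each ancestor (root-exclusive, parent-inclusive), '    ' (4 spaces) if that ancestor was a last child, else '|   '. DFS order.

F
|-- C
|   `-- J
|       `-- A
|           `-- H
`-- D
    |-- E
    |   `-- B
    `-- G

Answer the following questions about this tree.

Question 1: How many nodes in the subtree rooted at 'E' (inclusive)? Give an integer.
Subtree rooted at E contains: B, E
Count = 2

Answer: 2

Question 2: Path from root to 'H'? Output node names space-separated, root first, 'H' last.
Answer: F C J A H

Derivation:
Walk down from root: F -> C -> J -> A -> H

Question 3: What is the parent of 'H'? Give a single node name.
Answer: A

Derivation:
Scan adjacency: H appears as child of A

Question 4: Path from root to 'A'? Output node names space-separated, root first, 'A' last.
Answer: F C J A

Derivation:
Walk down from root: F -> C -> J -> A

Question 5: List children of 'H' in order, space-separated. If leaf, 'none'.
Answer: none

Derivation:
Node H's children (from adjacency): (leaf)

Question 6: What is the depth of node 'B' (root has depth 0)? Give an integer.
Path from root to B: F -> D -> E -> B
Depth = number of edges = 3

Answer: 3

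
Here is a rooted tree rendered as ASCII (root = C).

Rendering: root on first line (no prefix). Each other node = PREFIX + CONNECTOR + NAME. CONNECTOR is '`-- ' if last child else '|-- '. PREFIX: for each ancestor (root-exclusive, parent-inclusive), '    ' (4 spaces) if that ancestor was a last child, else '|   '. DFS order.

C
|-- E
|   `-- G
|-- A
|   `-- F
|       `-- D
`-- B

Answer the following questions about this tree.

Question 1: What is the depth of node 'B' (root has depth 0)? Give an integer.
Path from root to B: C -> B
Depth = number of edges = 1

Answer: 1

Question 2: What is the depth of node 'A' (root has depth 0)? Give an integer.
Answer: 1

Derivation:
Path from root to A: C -> A
Depth = number of edges = 1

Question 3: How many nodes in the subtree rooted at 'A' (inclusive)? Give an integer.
Subtree rooted at A contains: A, D, F
Count = 3

Answer: 3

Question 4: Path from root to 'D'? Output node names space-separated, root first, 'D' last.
Walk down from root: C -> A -> F -> D

Answer: C A F D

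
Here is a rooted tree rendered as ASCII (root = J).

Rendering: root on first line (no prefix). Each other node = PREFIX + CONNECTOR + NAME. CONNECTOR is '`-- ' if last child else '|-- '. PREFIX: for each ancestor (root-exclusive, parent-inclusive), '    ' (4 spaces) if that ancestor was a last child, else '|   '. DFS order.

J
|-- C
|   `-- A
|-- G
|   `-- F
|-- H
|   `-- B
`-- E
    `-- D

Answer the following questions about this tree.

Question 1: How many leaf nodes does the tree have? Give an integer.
Answer: 4

Derivation:
Leaves (nodes with no children): A, B, D, F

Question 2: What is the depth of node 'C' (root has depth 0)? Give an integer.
Answer: 1

Derivation:
Path from root to C: J -> C
Depth = number of edges = 1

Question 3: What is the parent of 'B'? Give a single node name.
Scan adjacency: B appears as child of H

Answer: H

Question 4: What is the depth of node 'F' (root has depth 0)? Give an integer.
Answer: 2

Derivation:
Path from root to F: J -> G -> F
Depth = number of edges = 2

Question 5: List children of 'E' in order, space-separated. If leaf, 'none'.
Node E's children (from adjacency): D

Answer: D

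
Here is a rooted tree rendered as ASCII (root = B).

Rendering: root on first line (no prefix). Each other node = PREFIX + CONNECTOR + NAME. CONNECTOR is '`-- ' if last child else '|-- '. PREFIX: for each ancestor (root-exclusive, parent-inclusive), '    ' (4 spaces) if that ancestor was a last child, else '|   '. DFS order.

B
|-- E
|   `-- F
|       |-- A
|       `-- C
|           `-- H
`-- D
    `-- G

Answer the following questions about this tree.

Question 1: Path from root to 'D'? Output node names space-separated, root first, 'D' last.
Answer: B D

Derivation:
Walk down from root: B -> D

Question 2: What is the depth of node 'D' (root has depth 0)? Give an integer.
Path from root to D: B -> D
Depth = number of edges = 1

Answer: 1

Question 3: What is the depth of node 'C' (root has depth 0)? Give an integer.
Answer: 3

Derivation:
Path from root to C: B -> E -> F -> C
Depth = number of edges = 3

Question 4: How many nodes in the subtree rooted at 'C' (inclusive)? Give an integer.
Subtree rooted at C contains: C, H
Count = 2

Answer: 2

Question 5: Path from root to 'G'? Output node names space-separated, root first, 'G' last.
Walk down from root: B -> D -> G

Answer: B D G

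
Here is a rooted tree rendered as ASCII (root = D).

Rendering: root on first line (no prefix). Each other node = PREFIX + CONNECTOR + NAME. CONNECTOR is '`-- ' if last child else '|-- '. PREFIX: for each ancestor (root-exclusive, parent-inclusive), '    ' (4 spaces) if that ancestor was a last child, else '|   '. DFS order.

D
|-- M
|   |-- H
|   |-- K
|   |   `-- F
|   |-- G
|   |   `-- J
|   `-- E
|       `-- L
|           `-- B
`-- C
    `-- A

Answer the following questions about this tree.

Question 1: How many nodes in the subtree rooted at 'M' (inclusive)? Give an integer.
Subtree rooted at M contains: B, E, F, G, H, J, K, L, M
Count = 9

Answer: 9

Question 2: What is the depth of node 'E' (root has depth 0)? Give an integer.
Path from root to E: D -> M -> E
Depth = number of edges = 2

Answer: 2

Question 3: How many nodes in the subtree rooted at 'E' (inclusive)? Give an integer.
Subtree rooted at E contains: B, E, L
Count = 3

Answer: 3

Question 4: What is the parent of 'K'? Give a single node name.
Answer: M

Derivation:
Scan adjacency: K appears as child of M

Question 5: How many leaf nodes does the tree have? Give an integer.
Leaves (nodes with no children): A, B, F, H, J

Answer: 5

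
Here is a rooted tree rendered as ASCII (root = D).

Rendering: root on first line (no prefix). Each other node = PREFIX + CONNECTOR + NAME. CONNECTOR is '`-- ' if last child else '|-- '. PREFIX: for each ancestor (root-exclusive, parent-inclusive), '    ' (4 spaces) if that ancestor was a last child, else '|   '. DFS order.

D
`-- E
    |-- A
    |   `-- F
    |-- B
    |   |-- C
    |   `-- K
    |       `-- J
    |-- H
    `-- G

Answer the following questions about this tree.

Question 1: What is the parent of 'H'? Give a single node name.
Scan adjacency: H appears as child of E

Answer: E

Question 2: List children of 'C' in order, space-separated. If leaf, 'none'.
Answer: none

Derivation:
Node C's children (from adjacency): (leaf)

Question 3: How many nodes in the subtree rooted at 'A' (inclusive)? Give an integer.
Subtree rooted at A contains: A, F
Count = 2

Answer: 2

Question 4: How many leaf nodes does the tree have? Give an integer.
Answer: 5

Derivation:
Leaves (nodes with no children): C, F, G, H, J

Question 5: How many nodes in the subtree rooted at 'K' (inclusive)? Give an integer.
Answer: 2

Derivation:
Subtree rooted at K contains: J, K
Count = 2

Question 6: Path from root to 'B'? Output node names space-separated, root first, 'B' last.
Walk down from root: D -> E -> B

Answer: D E B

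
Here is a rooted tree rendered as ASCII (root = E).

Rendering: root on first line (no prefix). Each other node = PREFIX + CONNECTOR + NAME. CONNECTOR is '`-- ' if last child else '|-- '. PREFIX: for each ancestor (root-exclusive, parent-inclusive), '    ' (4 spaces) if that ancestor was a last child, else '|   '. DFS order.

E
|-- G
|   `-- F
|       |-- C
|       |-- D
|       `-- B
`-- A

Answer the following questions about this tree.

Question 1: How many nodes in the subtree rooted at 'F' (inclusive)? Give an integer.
Answer: 4

Derivation:
Subtree rooted at F contains: B, C, D, F
Count = 4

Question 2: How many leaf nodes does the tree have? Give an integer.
Leaves (nodes with no children): A, B, C, D

Answer: 4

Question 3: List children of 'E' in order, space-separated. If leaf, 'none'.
Node E's children (from adjacency): G, A

Answer: G A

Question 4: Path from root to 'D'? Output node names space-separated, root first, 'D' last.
Answer: E G F D

Derivation:
Walk down from root: E -> G -> F -> D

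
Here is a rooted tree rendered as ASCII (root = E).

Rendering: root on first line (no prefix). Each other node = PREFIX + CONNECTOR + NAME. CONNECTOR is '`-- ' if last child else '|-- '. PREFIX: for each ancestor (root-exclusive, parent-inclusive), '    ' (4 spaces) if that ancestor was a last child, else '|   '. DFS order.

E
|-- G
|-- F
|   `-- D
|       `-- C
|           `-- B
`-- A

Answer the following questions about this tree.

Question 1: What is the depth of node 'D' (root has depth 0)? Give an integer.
Answer: 2

Derivation:
Path from root to D: E -> F -> D
Depth = number of edges = 2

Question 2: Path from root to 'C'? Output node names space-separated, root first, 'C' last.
Walk down from root: E -> F -> D -> C

Answer: E F D C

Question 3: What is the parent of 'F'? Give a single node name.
Scan adjacency: F appears as child of E

Answer: E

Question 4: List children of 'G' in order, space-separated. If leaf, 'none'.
Node G's children (from adjacency): (leaf)

Answer: none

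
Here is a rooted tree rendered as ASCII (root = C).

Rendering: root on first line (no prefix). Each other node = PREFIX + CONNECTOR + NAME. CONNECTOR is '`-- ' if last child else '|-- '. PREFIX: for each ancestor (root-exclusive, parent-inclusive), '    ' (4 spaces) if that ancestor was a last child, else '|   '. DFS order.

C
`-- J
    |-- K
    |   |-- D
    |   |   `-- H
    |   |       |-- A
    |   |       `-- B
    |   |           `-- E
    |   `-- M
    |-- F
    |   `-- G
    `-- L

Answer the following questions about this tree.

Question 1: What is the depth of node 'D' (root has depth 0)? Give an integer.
Path from root to D: C -> J -> K -> D
Depth = number of edges = 3

Answer: 3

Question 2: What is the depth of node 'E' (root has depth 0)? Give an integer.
Answer: 6

Derivation:
Path from root to E: C -> J -> K -> D -> H -> B -> E
Depth = number of edges = 6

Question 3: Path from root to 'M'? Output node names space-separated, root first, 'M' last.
Walk down from root: C -> J -> K -> M

Answer: C J K M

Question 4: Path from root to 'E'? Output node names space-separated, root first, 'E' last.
Answer: C J K D H B E

Derivation:
Walk down from root: C -> J -> K -> D -> H -> B -> E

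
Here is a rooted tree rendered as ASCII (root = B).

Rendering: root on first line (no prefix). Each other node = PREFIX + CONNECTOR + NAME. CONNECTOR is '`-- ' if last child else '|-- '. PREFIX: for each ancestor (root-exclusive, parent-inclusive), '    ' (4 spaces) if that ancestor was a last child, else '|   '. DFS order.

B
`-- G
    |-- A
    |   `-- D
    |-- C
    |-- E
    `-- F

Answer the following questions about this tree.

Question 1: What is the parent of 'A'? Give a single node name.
Scan adjacency: A appears as child of G

Answer: G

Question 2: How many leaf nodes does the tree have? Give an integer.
Answer: 4

Derivation:
Leaves (nodes with no children): C, D, E, F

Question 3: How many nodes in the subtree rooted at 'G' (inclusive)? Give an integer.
Subtree rooted at G contains: A, C, D, E, F, G
Count = 6

Answer: 6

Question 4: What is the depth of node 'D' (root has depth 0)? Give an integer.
Answer: 3

Derivation:
Path from root to D: B -> G -> A -> D
Depth = number of edges = 3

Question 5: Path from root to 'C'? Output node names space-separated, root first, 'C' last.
Walk down from root: B -> G -> C

Answer: B G C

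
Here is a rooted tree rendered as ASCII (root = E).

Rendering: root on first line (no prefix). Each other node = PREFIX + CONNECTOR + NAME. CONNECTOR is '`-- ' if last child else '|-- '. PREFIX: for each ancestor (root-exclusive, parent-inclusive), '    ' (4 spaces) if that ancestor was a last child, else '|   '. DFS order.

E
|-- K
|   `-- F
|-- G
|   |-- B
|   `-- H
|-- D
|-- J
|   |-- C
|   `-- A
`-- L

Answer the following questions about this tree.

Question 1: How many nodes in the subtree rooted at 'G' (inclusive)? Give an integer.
Answer: 3

Derivation:
Subtree rooted at G contains: B, G, H
Count = 3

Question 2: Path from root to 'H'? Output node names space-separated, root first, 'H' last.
Walk down from root: E -> G -> H

Answer: E G H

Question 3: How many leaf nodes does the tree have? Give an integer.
Leaves (nodes with no children): A, B, C, D, F, H, L

Answer: 7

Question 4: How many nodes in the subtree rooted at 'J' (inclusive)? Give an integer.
Subtree rooted at J contains: A, C, J
Count = 3

Answer: 3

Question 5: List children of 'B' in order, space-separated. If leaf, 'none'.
Node B's children (from adjacency): (leaf)

Answer: none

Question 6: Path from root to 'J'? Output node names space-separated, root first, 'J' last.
Walk down from root: E -> J

Answer: E J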